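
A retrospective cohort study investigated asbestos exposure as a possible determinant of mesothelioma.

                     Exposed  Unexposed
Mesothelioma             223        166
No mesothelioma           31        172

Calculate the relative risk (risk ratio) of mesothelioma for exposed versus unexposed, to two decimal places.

Reading the table with exposure as columns: a = 223 (Exposed, case), b = 31 (Exposed, non-case), c = 166 (Unexposed, case), d = 172.
Risk in exposed = 223/254 = 0.87795; risk in unexposed = 166/338 = 0.49112.
RR = 0.87795 / 0.49112 = 1.78764
The risk among the exposed is 1.79 times that among the unexposed.

1.79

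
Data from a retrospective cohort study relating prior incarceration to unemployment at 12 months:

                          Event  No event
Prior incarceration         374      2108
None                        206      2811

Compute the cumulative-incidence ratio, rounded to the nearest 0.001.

2.207

Cells: a = 374, b = 2108, c = 206, d = 2811.
Risk in exposed = 374/2482 = 0.15068; risk in unexposed = 206/3017 = 0.06828.
RR = 0.15068 / 0.06828 = 2.20688
The risk among the exposed is 2.21 times that among the unexposed.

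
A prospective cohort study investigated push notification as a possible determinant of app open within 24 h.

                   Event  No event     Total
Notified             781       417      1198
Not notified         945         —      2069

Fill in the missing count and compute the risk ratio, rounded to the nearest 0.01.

The missing cell is in the unexposed row: 2069 − 945 = 1124.
So a = 781, b = 417, c = 945, d = 1124.
RR = [a/(a+b)] / [c/(c+d)] = (781/1198) / (945/2069) = 0.65192/0.45674 = 1.42733

1.43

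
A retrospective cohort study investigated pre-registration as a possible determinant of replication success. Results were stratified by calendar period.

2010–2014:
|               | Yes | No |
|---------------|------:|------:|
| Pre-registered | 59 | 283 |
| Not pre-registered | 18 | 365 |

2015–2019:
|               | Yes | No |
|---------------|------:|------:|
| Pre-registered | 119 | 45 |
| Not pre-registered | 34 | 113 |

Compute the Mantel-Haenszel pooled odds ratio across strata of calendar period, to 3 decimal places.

6.106

OR_MH = Σ(aᵢdᵢ/nᵢ) / Σ(bᵢcᵢ/nᵢ), where nᵢ is the stratum total.
Stratum 1 (2010–2014): n = 725; a·d/n = 59·365/725 = 29.7034; b·c/n = 283·18/725 = 7.0262
Stratum 2 (2015–2019): n = 311; a·d/n = 119·113/311 = 43.2379; b·c/n = 45·34/311 = 4.9196
OR_MH = (29.7034 + 43.2379) / (7.0262 + 4.9196) = 72.9414 / 11.9458 = 6.10602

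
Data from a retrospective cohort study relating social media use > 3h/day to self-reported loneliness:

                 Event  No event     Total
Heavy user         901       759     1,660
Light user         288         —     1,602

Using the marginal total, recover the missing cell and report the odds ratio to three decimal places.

The missing cell is in the unexposed row: 1602 − 288 = 1314.
So a = 901, b = 759, c = 288, d = 1314.
OR = (a·d)/(b·c) = (901 × 1314) / (759 × 288) = 1183914 / 218592 = 5.41609

5.416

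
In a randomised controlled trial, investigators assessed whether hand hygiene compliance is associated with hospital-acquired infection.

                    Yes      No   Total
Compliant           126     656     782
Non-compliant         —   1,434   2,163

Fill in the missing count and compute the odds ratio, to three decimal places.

The missing cell is in the unexposed row: 2163 − 1434 = 729.
So a = 126, b = 656, c = 729, d = 1434.
OR = (a·d)/(b·c) = (126 × 1434) / (656 × 729) = 180684 / 478224 = 0.37782

0.378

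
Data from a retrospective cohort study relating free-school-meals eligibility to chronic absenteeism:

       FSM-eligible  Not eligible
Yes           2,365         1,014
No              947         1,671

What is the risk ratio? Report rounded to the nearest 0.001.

1.891

Reading the table with exposure as columns: a = 2365 (FSM-eligible, case), b = 947 (FSM-eligible, non-case), c = 1014 (Not eligible, case), d = 1671.
Risk in exposed = 2365/3312 = 0.71407; risk in unexposed = 1014/2685 = 0.37765.
RR = 0.71407 / 0.37765 = 1.89081
The risk among the exposed is 1.89 times that among the unexposed.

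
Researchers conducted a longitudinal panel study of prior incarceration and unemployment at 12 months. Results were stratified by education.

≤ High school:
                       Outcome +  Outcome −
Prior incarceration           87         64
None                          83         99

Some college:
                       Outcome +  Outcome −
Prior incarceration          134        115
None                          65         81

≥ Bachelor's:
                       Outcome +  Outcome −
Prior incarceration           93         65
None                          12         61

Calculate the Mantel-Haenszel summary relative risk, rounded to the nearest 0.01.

1.46

RR_MH = Σ(aᵢ·n₀ᵢ/nᵢ) / Σ(cᵢ·n₁ᵢ/nᵢ), with n₁ᵢ = aᵢ+bᵢ (exposed), n₀ᵢ = cᵢ+dᵢ (unexposed), nᵢ = n₁ᵢ+n₀ᵢ.
Stratum 1 (≤ High school): n₁ = 151, n₀ = 182, n = 333; a·n₀/n = 87·182/333 = 47.5495; c·n₁/n = 83·151/333 = 37.6366
Stratum 2 (Some college): n₁ = 249, n₀ = 146, n = 395; a·n₀/n = 134·146/395 = 49.5291; c·n₁/n = 65·249/395 = 40.9747
Stratum 3 (≥ Bachelor's): n₁ = 158, n₀ = 73, n = 231; a·n₀/n = 93·73/231 = 29.3896; c·n₁/n = 12·158/231 = 8.2078
RR_MH = (47.5495 + 49.5291 + 29.3896) / (37.6366 + 40.9747 + 8.2078) = 126.4683 / 86.8191 = 1.45669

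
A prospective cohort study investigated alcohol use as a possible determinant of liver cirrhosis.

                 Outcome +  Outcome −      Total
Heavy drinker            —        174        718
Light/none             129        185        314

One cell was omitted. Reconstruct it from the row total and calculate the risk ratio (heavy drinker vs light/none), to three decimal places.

The missing cell is in the exposed row: 718 − 174 = 544.
So a = 544, b = 174, c = 129, d = 185.
RR = [a/(a+b)] / [c/(c+d)] = (544/718) / (129/314) = 0.75766/0.41083 = 1.84423

1.844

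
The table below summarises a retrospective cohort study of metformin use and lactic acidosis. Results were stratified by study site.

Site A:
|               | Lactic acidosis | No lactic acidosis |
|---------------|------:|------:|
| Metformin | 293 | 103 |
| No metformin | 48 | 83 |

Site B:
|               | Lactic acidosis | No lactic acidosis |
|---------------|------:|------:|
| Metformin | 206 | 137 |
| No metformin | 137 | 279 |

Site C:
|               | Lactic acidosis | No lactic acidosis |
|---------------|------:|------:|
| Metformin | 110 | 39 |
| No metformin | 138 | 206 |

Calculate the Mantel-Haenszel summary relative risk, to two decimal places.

1.88

RR_MH = Σ(aᵢ·n₀ᵢ/nᵢ) / Σ(cᵢ·n₁ᵢ/nᵢ), with n₁ᵢ = aᵢ+bᵢ (exposed), n₀ᵢ = cᵢ+dᵢ (unexposed), nᵢ = n₁ᵢ+n₀ᵢ.
Stratum 1 (Site A): n₁ = 396, n₀ = 131, n = 527; a·n₀/n = 293·131/527 = 72.8330; c·n₁/n = 48·396/527 = 36.0683
Stratum 2 (Site B): n₁ = 343, n₀ = 416, n = 759; a·n₀/n = 206·416/759 = 112.9065; c·n₁/n = 137·343/759 = 61.9117
Stratum 3 (Site C): n₁ = 149, n₀ = 344, n = 493; a·n₀/n = 110·344/493 = 76.7546; c·n₁/n = 138·149/493 = 41.7079
RR_MH = (72.8330 + 112.9065 + 76.7546) / (36.0683 + 61.9117 + 41.7079) = 262.4940 / 139.6879 = 1.87915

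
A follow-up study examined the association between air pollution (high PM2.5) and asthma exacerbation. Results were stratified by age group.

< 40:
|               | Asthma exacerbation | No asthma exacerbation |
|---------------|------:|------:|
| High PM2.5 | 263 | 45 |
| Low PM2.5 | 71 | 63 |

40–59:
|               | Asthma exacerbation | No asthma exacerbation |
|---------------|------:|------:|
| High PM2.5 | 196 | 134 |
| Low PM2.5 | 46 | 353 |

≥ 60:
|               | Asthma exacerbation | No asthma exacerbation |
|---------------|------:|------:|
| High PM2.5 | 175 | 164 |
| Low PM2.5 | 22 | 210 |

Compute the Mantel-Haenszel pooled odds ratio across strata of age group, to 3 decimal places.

8.942

OR_MH = Σ(aᵢdᵢ/nᵢ) / Σ(bᵢcᵢ/nᵢ), where nᵢ is the stratum total.
Stratum 1 (< 40): n = 442; a·d/n = 263·63/442 = 37.4864; b·c/n = 45·71/442 = 7.2285
Stratum 2 (40–59): n = 729; a·d/n = 196·353/729 = 94.9081; b·c/n = 134·46/729 = 8.4554
Stratum 3 (≥ 60): n = 571; a·d/n = 175·210/571 = 64.3608; b·c/n = 164·22/571 = 6.3187
OR_MH = (37.4864 + 94.9081 + 64.3608) / (7.2285 + 8.4554 + 6.3187) = 196.7553 / 22.0027 = 8.94234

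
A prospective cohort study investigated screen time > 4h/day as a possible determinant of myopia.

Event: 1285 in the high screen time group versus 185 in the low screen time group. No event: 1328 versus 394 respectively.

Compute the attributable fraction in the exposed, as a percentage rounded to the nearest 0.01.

35.03

From the description: a = 1285, b = 1328, c = 185, d = 394.
Risk in exposed = 1285/2613 = 0.49177; risk in unexposed = 185/579 = 0.31952.
RR = 0.49177/0.31952 = 1.53911
AR% = (RR − 1)/RR × 100 = (1.53911 − 1)/1.53911 × 100 = 35.0275%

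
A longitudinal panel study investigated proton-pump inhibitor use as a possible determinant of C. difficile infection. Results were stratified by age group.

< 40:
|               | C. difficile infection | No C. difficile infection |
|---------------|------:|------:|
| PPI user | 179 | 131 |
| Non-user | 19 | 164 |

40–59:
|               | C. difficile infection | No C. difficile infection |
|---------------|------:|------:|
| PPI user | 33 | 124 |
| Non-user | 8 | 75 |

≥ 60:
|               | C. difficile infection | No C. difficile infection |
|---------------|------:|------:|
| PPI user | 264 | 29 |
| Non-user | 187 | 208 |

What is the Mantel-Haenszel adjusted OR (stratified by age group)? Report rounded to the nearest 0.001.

OR_MH = Σ(aᵢdᵢ/nᵢ) / Σ(bᵢcᵢ/nᵢ), where nᵢ is the stratum total.
Stratum 1 (< 40): n = 493; a·d/n = 179·164/493 = 59.5456; b·c/n = 131·19/493 = 5.0487
Stratum 2 (40–59): n = 240; a·d/n = 33·75/240 = 10.3125; b·c/n = 124·8/240 = 4.1333
Stratum 3 (≥ 60): n = 688; a·d/n = 264·208/688 = 79.8140; b·c/n = 29·187/688 = 7.8823
OR_MH = (59.5456 + 10.3125 + 79.8140) / (5.0487 + 4.1333 + 7.8823) = 149.6721 / 17.0643 = 8.77107

8.771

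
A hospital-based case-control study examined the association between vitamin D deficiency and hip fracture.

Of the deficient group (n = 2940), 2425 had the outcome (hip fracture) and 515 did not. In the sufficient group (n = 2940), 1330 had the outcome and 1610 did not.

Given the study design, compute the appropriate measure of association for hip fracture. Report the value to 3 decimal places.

5.700

From the description: a = 2425, b = 515, c = 1330, d = 1610.
This is a hospital-based case-control study: participants were sampled on outcome status, so risks in the source population cannot be estimated directly — relative risk is not valid here. The odds ratio is the appropriate measure.
OR = (a·d)/(b·c) = (2425 × 1610) / (515 × 1330) = 3904250 / 684950 = 5.70005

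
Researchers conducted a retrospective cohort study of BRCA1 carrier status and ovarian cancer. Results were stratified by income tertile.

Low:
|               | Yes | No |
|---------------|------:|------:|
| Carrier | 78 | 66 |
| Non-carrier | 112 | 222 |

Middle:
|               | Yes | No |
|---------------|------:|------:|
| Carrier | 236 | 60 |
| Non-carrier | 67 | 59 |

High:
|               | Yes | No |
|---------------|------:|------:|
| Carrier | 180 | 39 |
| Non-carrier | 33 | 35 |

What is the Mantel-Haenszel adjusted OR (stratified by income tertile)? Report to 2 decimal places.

3.09

OR_MH = Σ(aᵢdᵢ/nᵢ) / Σ(bᵢcᵢ/nᵢ), where nᵢ is the stratum total.
Stratum 1 (Low): n = 478; a·d/n = 78·222/478 = 36.2259; b·c/n = 66·112/478 = 15.4644
Stratum 2 (Middle): n = 422; a·d/n = 236·59/422 = 32.9953; b·c/n = 60·67/422 = 9.5261
Stratum 3 (High): n = 287; a·d/n = 180·35/287 = 21.9512; b·c/n = 39·33/287 = 4.4843
OR_MH = (36.2259 + 32.9953 + 21.9512) / (15.4644 + 9.5261 + 4.4843) = 91.1724 / 29.4748 = 3.09323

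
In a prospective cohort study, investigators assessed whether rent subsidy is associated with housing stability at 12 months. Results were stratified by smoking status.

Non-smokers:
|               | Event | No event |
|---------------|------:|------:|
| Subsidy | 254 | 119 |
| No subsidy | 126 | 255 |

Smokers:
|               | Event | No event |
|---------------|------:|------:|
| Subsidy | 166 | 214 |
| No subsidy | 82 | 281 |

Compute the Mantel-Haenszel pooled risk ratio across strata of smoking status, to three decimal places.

2.009

RR_MH = Σ(aᵢ·n₀ᵢ/nᵢ) / Σ(cᵢ·n₁ᵢ/nᵢ), with n₁ᵢ = aᵢ+bᵢ (exposed), n₀ᵢ = cᵢ+dᵢ (unexposed), nᵢ = n₁ᵢ+n₀ᵢ.
Stratum 1 (Non-smokers): n₁ = 373, n₀ = 381, n = 754; a·n₀/n = 254·381/754 = 128.3475; c·n₁/n = 126·373/754 = 62.3316
Stratum 2 (Smokers): n₁ = 380, n₀ = 363, n = 743; a·n₀/n = 166·363/743 = 81.1009; c·n₁/n = 82·380/743 = 41.9381
RR_MH = (128.3475 + 81.1009) / (62.3316 + 41.9381) = 209.4484 / 104.2697 = 2.00872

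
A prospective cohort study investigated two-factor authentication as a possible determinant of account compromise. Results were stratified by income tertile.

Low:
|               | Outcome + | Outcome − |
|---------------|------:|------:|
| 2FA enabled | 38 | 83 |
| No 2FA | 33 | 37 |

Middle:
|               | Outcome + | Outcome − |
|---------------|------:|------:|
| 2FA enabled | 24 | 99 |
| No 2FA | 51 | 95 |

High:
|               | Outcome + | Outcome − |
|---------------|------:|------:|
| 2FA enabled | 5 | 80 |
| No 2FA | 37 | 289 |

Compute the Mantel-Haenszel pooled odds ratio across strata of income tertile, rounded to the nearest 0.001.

0.480

OR_MH = Σ(aᵢdᵢ/nᵢ) / Σ(bᵢcᵢ/nᵢ), where nᵢ is the stratum total.
Stratum 1 (Low): n = 191; a·d/n = 38·37/191 = 7.3613; b·c/n = 83·33/191 = 14.3403
Stratum 2 (Middle): n = 269; a·d/n = 24·95/269 = 8.4758; b·c/n = 99·51/269 = 18.7695
Stratum 3 (High): n = 411; a·d/n = 5·289/411 = 3.5158; b·c/n = 80·37/411 = 7.2019
OR_MH = (7.3613 + 8.4758 + 3.5158) / (14.3403 + 18.7695 + 7.2019) = 19.3529 / 40.3118 = 0.48008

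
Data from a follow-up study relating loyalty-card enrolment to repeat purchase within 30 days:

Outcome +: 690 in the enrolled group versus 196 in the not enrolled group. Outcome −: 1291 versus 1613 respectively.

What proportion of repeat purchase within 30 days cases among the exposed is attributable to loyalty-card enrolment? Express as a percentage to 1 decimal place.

From the description: a = 690, b = 1291, c = 196, d = 1613.
Risk in exposed = 690/1981 = 0.34831; risk in unexposed = 196/1809 = 0.10835.
RR = 0.34831/0.10835 = 3.21475
AR% = (RR − 1)/RR × 100 = (3.21475 − 1)/3.21475 × 100 = 68.8934%

68.9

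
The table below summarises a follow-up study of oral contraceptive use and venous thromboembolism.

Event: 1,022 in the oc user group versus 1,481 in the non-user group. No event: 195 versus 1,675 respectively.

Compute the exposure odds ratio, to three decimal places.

5.928

From the description: a = 1022, b = 195, c = 1481, d = 1675.
OR = (a·d)/(b·c) = (1022 × 1675) / (195 × 1481) = 1711850 / 288795 = 5.92756
The odds of venous thromboembolism are about 5.93 times as high in the oc user group.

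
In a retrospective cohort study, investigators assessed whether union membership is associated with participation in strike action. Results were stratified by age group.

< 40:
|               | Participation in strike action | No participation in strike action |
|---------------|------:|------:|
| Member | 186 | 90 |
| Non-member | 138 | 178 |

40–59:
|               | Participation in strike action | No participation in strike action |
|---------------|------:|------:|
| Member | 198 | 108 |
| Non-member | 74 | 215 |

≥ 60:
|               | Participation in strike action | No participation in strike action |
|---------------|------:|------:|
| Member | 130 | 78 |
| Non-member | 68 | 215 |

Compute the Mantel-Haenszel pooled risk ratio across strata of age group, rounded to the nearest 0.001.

2.061

RR_MH = Σ(aᵢ·n₀ᵢ/nᵢ) / Σ(cᵢ·n₁ᵢ/nᵢ), with n₁ᵢ = aᵢ+bᵢ (exposed), n₀ᵢ = cᵢ+dᵢ (unexposed), nᵢ = n₁ᵢ+n₀ᵢ.
Stratum 1 (< 40): n₁ = 276, n₀ = 316, n = 592; a·n₀/n = 186·316/592 = 99.2838; c·n₁/n = 138·276/592 = 64.3378
Stratum 2 (40–59): n₁ = 306, n₀ = 289, n = 595; a·n₀/n = 198·289/595 = 96.1714; c·n₁/n = 74·306/595 = 38.0571
Stratum 3 (≥ 60): n₁ = 208, n₀ = 283, n = 491; a·n₀/n = 130·283/491 = 74.9287; c·n₁/n = 68·208/491 = 28.8065
RR_MH = (99.2838 + 96.1714 + 74.9287) / (64.3378 + 38.0571 + 28.8065) = 270.3839 / 131.2015 = 2.06083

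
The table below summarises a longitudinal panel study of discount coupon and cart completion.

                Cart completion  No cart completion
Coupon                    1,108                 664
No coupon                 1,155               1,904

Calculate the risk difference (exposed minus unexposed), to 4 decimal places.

Cells: a = 1108, b = 664, c = 1155, d = 1904.
Risk in exposed = 1108/1772 = 0.625282; risk in unexposed = 1155/3059 = 0.377574.
Risk difference = 0.625282 − 0.377574 = 0.247708

0.2477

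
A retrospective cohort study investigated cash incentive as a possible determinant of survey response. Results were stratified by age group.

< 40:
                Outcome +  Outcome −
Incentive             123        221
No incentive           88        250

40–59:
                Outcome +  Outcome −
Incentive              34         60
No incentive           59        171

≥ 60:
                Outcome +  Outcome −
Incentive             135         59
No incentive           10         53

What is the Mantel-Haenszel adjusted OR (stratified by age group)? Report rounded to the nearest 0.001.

2.177

OR_MH = Σ(aᵢdᵢ/nᵢ) / Σ(bᵢcᵢ/nᵢ), where nᵢ is the stratum total.
Stratum 1 (< 40): n = 682; a·d/n = 123·250/682 = 45.0880; b·c/n = 221·88/682 = 28.5161
Stratum 2 (40–59): n = 324; a·d/n = 34·171/324 = 17.9444; b·c/n = 60·59/324 = 10.9259
Stratum 3 (≥ 60): n = 257; a·d/n = 135·53/257 = 27.8405; b·c/n = 59·10/257 = 2.2957
OR_MH = (45.0880 + 17.9444 + 27.8405) / (28.5161 + 10.9259 + 2.2957) = 90.8729 / 41.7378 = 2.17723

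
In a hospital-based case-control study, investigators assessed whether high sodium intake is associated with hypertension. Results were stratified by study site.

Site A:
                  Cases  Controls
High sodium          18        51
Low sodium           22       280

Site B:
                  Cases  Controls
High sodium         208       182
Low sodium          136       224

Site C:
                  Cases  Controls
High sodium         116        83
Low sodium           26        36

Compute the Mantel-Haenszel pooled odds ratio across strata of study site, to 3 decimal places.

2.070

OR_MH = Σ(aᵢdᵢ/nᵢ) / Σ(bᵢcᵢ/nᵢ), where nᵢ is the stratum total.
Stratum 1 (Site A): n = 371; a·d/n = 18·280/371 = 13.5849; b·c/n = 51·22/371 = 3.0243
Stratum 2 (Site B): n = 750; a·d/n = 208·224/750 = 62.1227; b·c/n = 182·136/750 = 33.0027
Stratum 3 (Site C): n = 261; a·d/n = 116·36/261 = 16.0000; b·c/n = 83·26/261 = 8.2682
OR_MH = (13.5849 + 62.1227 + 16.0000) / (3.0243 + 33.0027 + 8.2682) = 91.7076 / 44.2951 = 2.07038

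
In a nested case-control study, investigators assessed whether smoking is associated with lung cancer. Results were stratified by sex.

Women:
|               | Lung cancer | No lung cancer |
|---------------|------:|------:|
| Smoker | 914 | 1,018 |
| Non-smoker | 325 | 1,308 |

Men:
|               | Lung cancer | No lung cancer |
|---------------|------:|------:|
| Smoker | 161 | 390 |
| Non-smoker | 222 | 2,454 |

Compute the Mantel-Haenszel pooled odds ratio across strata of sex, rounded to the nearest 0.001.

3.826

OR_MH = Σ(aᵢdᵢ/nᵢ) / Σ(bᵢcᵢ/nᵢ), where nᵢ is the stratum total.
Stratum 1 (Women): n = 3565; a·d/n = 914·1308/3565 = 335.3470; b·c/n = 1018·325/3565 = 92.8050
Stratum 2 (Men): n = 3227; a·d/n = 161·2454/3227 = 122.4338; b·c/n = 390·222/3227 = 26.8299
OR_MH = (335.3470 + 122.4338) / (92.8050 + 26.8299) = 457.7808 / 119.6349 = 3.82648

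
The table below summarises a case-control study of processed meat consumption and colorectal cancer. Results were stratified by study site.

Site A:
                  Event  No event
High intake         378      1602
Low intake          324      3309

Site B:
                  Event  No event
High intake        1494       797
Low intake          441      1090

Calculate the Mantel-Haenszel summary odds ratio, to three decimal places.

OR_MH = Σ(aᵢdᵢ/nᵢ) / Σ(bᵢcᵢ/nᵢ), where nᵢ is the stratum total.
Stratum 1 (Site A): n = 5613; a·d/n = 378·3309/5613 = 222.8402; b·c/n = 1602·324/5613 = 92.4725
Stratum 2 (Site B): n = 3822; a·d/n = 1494·1090/3822 = 426.0754; b·c/n = 797·441/3822 = 91.9615
OR_MH = (222.8402 + 426.0754) / (92.4725 + 91.9615) = 648.9155 / 184.4340 = 3.51842

3.518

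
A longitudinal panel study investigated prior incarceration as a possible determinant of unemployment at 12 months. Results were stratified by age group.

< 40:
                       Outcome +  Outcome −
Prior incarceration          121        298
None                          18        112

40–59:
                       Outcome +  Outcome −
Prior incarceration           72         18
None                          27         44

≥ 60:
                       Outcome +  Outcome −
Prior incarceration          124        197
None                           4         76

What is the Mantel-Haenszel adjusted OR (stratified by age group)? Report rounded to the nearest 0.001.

OR_MH = Σ(aᵢdᵢ/nᵢ) / Σ(bᵢcᵢ/nᵢ), where nᵢ is the stratum total.
Stratum 1 (< 40): n = 549; a·d/n = 121·112/549 = 24.6849; b·c/n = 298·18/549 = 9.7705
Stratum 2 (40–59): n = 161; a·d/n = 72·44/161 = 19.6770; b·c/n = 18·27/161 = 3.0186
Stratum 3 (≥ 60): n = 401; a·d/n = 124·76/401 = 23.5012; b·c/n = 197·4/401 = 1.9651
OR_MH = (24.6849 + 19.6770 + 23.5012) / (9.7705 + 3.0186 + 1.9651) = 67.8631 / 14.7542 = 4.59958

4.600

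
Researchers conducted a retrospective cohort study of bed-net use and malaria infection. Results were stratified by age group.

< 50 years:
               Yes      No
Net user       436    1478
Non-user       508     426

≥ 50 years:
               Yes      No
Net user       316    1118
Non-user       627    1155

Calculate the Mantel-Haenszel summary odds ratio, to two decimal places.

OR_MH = Σ(aᵢdᵢ/nᵢ) / Σ(bᵢcᵢ/nᵢ), where nᵢ is the stratum total.
Stratum 1 (< 50 years): n = 2848; a·d/n = 436·426/2848 = 65.2163; b·c/n = 1478·508/2848 = 263.6320
Stratum 2 (≥ 50 years): n = 3216; a·d/n = 316·1155/3216 = 113.4888; b·c/n = 1118·627/3216 = 217.9683
OR_MH = (65.2163 + 113.4888) / (263.6320 + 217.9683) = 178.7051 / 481.6003 = 0.37107

0.37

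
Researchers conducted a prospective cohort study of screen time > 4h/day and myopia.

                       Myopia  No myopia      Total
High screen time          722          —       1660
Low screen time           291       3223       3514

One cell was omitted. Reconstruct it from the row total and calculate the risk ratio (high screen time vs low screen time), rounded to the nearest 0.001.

5.252

The missing cell is in the exposed row: 1660 − 722 = 938.
So a = 722, b = 938, c = 291, d = 3223.
RR = [a/(a+b)] / [c/(c+d)] = (722/1660) / (291/3514) = 0.43494/0.08281 = 5.25216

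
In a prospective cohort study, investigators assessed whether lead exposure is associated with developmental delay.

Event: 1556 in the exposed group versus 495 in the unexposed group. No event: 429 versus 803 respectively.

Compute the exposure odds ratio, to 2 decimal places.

5.88

From the description: a = 1556, b = 429, c = 495, d = 803.
OR = (a·d)/(b·c) = (1556 × 803) / (429 × 495) = 1249468 / 212355 = 5.88386
The odds of developmental delay are about 5.88 times as high in the exposed group.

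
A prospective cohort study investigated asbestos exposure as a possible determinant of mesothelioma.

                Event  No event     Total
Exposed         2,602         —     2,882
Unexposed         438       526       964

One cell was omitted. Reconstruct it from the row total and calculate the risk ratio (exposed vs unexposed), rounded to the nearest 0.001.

1.987

The missing cell is in the exposed row: 2882 − 2602 = 280.
So a = 2602, b = 280, c = 438, d = 526.
RR = [a/(a+b)] / [c/(c+d)] = (2602/2882) / (438/964) = 0.90285/0.45436 = 1.98708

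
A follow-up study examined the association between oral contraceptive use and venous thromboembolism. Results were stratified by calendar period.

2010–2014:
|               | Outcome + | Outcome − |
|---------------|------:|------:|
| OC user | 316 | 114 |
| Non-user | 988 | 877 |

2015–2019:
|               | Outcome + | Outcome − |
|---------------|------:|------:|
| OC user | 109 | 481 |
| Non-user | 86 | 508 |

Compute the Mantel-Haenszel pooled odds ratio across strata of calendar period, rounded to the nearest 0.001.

1.994

OR_MH = Σ(aᵢdᵢ/nᵢ) / Σ(bᵢcᵢ/nᵢ), where nᵢ is the stratum total.
Stratum 1 (2010–2014): n = 2295; a·d/n = 316·877/2295 = 120.7547; b·c/n = 114·988/2295 = 49.0771
Stratum 2 (2015–2019): n = 1184; a·d/n = 109·508/1184 = 46.7669; b·c/n = 481·86/1184 = 34.9375
OR_MH = (120.7547 + 46.7669) / (49.0771 + 34.9375) = 167.5216 / 84.0146 = 1.99396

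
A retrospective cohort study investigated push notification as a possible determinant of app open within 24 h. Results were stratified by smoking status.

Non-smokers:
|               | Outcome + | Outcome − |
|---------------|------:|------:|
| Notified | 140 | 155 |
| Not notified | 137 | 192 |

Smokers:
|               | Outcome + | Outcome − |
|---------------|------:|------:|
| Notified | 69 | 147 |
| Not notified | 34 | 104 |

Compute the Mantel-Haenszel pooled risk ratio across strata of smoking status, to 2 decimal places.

RR_MH = Σ(aᵢ·n₀ᵢ/nᵢ) / Σ(cᵢ·n₁ᵢ/nᵢ), with n₁ᵢ = aᵢ+bᵢ (exposed), n₀ᵢ = cᵢ+dᵢ (unexposed), nᵢ = n₁ᵢ+n₀ᵢ.
Stratum 1 (Non-smokers): n₁ = 295, n₀ = 329, n = 624; a·n₀/n = 140·329/624 = 73.8141; c·n₁/n = 137·295/624 = 64.7676
Stratum 2 (Smokers): n₁ = 216, n₀ = 138, n = 354; a·n₀/n = 69·138/354 = 26.8983; c·n₁/n = 34·216/354 = 20.7458
RR_MH = (73.8141 + 26.8983) / (64.7676 + 20.7458) = 100.7124 / 85.5134 = 1.17774

1.18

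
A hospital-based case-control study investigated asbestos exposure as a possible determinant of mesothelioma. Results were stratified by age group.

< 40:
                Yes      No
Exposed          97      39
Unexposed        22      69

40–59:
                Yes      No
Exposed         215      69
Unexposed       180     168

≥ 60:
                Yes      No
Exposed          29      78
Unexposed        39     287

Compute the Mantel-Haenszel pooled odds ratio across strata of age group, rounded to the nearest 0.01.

OR_MH = Σ(aᵢdᵢ/nᵢ) / Σ(bᵢcᵢ/nᵢ), where nᵢ is the stratum total.
Stratum 1 (< 40): n = 227; a·d/n = 97·69/227 = 29.4846; b·c/n = 39·22/227 = 3.7797
Stratum 2 (40–59): n = 632; a·d/n = 215·168/632 = 57.1519; b·c/n = 69·180/632 = 19.6519
Stratum 3 (≥ 60): n = 433; a·d/n = 29·287/433 = 19.2217; b·c/n = 78·39/433 = 7.0254
OR_MH = (29.4846 + 57.1519 + 19.2217) / (3.7797 + 19.6519 + 7.0254) = 105.8582 / 30.4570 = 3.47566

3.48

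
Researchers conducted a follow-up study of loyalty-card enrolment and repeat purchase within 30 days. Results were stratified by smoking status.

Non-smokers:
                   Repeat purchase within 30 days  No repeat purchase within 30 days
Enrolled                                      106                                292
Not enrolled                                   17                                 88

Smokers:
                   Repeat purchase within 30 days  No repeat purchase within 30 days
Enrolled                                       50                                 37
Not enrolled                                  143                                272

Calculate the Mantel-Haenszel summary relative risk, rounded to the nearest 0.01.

RR_MH = Σ(aᵢ·n₀ᵢ/nᵢ) / Σ(cᵢ·n₁ᵢ/nᵢ), with n₁ᵢ = aᵢ+bᵢ (exposed), n₀ᵢ = cᵢ+dᵢ (unexposed), nᵢ = n₁ᵢ+n₀ᵢ.
Stratum 1 (Non-smokers): n₁ = 398, n₀ = 105, n = 503; a·n₀/n = 106·105/503 = 22.1272; c·n₁/n = 17·398/503 = 13.4513
Stratum 2 (Smokers): n₁ = 87, n₀ = 415, n = 502; a·n₀/n = 50·415/502 = 41.3347; c·n₁/n = 143·87/502 = 24.7829
RR_MH = (22.1272 + 41.3347) / (13.4513 + 24.7829) = 63.4619 / 38.2342 = 1.65982

1.66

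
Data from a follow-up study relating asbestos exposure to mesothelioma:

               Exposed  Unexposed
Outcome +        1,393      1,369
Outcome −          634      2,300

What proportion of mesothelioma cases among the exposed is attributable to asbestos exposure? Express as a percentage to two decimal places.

45.71

Reading the table with exposure as columns: a = 1393 (Exposed, case), b = 634 (Exposed, non-case), c = 1369 (Unexposed, case), d = 2300.
Risk in exposed = 1393/2027 = 0.68722; risk in unexposed = 1369/3669 = 0.37313.
RR = 0.68722/0.37313 = 1.84180
AR% = (RR − 1)/RR × 100 = (1.84180 − 1)/1.84180 × 100 = 45.7052%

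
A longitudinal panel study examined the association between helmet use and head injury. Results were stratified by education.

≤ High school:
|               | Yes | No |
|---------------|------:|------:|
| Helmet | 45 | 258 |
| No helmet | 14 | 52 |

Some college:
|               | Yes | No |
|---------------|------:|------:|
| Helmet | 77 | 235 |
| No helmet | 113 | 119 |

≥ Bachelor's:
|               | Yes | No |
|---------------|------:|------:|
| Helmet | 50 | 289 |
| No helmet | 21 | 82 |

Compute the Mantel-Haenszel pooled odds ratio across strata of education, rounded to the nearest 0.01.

0.45

OR_MH = Σ(aᵢdᵢ/nᵢ) / Σ(bᵢcᵢ/nᵢ), where nᵢ is the stratum total.
Stratum 1 (≤ High school): n = 369; a·d/n = 45·52/369 = 6.3415; b·c/n = 258·14/369 = 9.7886
Stratum 2 (Some college): n = 544; a·d/n = 77·119/544 = 16.8438; b·c/n = 235·113/544 = 48.8143
Stratum 3 (≥ Bachelor's): n = 442; a·d/n = 50·82/442 = 9.2760; b·c/n = 289·21/442 = 13.7308
OR_MH = (6.3415 + 16.8438 + 9.2760) / (9.7886 + 48.8143 + 13.7308) = 32.4612 / 72.3337 = 0.44877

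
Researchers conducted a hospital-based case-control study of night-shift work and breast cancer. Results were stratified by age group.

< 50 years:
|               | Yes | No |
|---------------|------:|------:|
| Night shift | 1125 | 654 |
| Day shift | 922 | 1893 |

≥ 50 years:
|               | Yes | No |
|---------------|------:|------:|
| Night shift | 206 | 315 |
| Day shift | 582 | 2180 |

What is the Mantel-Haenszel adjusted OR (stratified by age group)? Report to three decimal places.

3.209

OR_MH = Σ(aᵢdᵢ/nᵢ) / Σ(bᵢcᵢ/nᵢ), where nᵢ is the stratum total.
Stratum 1 (< 50 years): n = 4594; a·d/n = 1125·1893/4594 = 463.5666; b·c/n = 654·922/4594 = 131.2556
Stratum 2 (≥ 50 years): n = 3283; a·d/n = 206·2180/3283 = 136.7895; b·c/n = 315·582/3283 = 55.8422
OR_MH = (463.5666 + 136.7895) / (131.2556 + 55.8422) = 600.3561 / 187.0978 = 3.20878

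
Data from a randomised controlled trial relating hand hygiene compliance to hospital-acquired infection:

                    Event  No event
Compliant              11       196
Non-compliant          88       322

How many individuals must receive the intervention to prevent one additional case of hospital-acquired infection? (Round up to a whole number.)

7

Risk in treated group = 11/207 = 0.05314; risk in control = 88/410 = 0.21463.
Absolute risk reduction = 0.21463 − 0.05314 = 0.16149
NNT = 1 / ARR = 1 / 0.16149 = 6.192 → round up → 7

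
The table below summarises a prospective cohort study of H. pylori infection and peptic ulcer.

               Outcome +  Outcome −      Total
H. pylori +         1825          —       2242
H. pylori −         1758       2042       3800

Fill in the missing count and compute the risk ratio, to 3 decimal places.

The missing cell is in the exposed row: 2242 − 1825 = 417.
So a = 1825, b = 417, c = 1758, d = 2042.
RR = [a/(a+b)] / [c/(c+d)] = (1825/2242) / (1758/3800) = 0.81401/0.46263 = 1.75951

1.760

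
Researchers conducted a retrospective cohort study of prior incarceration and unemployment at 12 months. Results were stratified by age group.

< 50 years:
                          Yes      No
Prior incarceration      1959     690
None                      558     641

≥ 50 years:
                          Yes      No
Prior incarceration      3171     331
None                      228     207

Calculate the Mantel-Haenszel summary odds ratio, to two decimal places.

4.14

OR_MH = Σ(aᵢdᵢ/nᵢ) / Σ(bᵢcᵢ/nᵢ), where nᵢ is the stratum total.
Stratum 1 (< 50 years): n = 3848; a·d/n = 1959·641/3848 = 326.3303; b·c/n = 690·558/3848 = 100.0572
Stratum 2 (≥ 50 years): n = 3937; a·d/n = 3171·207/3937 = 166.7252; b·c/n = 331·228/3937 = 19.1689
OR_MH = (326.3303 + 166.7252) / (100.0572 + 19.1689) = 493.0555 / 119.2261 = 4.13547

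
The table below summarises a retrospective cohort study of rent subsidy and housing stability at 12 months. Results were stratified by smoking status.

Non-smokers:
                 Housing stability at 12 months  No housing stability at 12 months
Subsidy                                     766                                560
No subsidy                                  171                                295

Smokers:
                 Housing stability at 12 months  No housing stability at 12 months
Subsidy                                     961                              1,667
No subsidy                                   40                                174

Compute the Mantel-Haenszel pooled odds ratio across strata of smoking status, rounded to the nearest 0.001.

OR_MH = Σ(aᵢdᵢ/nᵢ) / Σ(bᵢcᵢ/nᵢ), where nᵢ is the stratum total.
Stratum 1 (Non-smokers): n = 1792; a·d/n = 766·295/1792 = 126.0993; b·c/n = 560·171/1792 = 53.4375
Stratum 2 (Smokers): n = 2842; a·d/n = 961·174/2842 = 58.8367; b·c/n = 1667·40/2842 = 23.4624
OR_MH = (126.0993 + 58.8367) / (53.4375 + 23.4624) = 184.9361 / 76.8999 = 2.40489

2.405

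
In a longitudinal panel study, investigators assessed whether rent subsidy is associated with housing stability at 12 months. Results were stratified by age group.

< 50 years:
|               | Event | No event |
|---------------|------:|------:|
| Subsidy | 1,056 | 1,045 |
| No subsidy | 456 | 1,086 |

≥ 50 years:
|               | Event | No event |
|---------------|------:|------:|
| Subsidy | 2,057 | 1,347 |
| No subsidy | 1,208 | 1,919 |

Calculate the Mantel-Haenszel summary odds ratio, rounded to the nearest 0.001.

OR_MH = Σ(aᵢdᵢ/nᵢ) / Σ(bᵢcᵢ/nᵢ), where nᵢ is the stratum total.
Stratum 1 (< 50 years): n = 3643; a·d/n = 1056·1086/3643 = 314.7999; b·c/n = 1045·456/3643 = 130.8043
Stratum 2 (≥ 50 years): n = 6531; a·d/n = 2057·1919/6531 = 604.4071; b·c/n = 1347·1208/6531 = 249.1465
OR_MH = (314.7999 + 604.4071) / (130.8043 + 249.1465) = 919.2070 / 379.9508 = 2.41928

2.419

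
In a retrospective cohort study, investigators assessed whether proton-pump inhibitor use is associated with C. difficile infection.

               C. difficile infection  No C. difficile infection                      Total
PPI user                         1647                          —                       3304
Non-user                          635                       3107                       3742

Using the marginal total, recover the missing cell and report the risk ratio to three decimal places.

The missing cell is in the exposed row: 3304 − 1647 = 1657.
So a = 1647, b = 1657, c = 635, d = 3107.
RR = [a/(a+b)] / [c/(c+d)] = (1647/3304) / (635/3742) = 0.49849/0.16970 = 2.93754

2.938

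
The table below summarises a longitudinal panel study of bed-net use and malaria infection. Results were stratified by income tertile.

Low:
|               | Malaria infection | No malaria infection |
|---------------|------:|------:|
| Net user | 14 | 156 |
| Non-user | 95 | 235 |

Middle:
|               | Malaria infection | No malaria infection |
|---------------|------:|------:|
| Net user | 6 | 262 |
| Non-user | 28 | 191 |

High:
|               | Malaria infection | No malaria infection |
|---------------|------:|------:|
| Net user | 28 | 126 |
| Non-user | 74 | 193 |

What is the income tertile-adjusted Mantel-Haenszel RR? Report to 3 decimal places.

RR_MH = Σ(aᵢ·n₀ᵢ/nᵢ) / Σ(cᵢ·n₁ᵢ/nᵢ), with n₁ᵢ = aᵢ+bᵢ (exposed), n₀ᵢ = cᵢ+dᵢ (unexposed), nᵢ = n₁ᵢ+n₀ᵢ.
Stratum 1 (Low): n₁ = 170, n₀ = 330, n = 500; a·n₀/n = 14·330/500 = 9.2400; c·n₁/n = 95·170/500 = 32.3000
Stratum 2 (Middle): n₁ = 268, n₀ = 219, n = 487; a·n₀/n = 6·219/487 = 2.6982; c·n₁/n = 28·268/487 = 15.4086
Stratum 3 (High): n₁ = 154, n₀ = 267, n = 421; a·n₀/n = 28·267/421 = 17.7577; c·n₁/n = 74·154/421 = 27.0689
RR_MH = (9.2400 + 2.6982 + 17.7577) / (32.3000 + 15.4086 + 27.0689) = 29.6959 / 74.7775 = 0.39712

0.397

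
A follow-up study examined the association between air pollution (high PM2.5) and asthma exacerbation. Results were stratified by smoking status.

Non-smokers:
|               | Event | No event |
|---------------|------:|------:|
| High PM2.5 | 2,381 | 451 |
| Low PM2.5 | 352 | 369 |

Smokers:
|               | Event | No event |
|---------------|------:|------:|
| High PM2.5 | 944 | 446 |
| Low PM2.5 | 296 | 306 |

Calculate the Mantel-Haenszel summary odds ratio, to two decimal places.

3.54

OR_MH = Σ(aᵢdᵢ/nᵢ) / Σ(bᵢcᵢ/nᵢ), where nᵢ is the stratum total.
Stratum 1 (Non-smokers): n = 3553; a·d/n = 2381·369/3553 = 247.2809; b·c/n = 451·352/3553 = 44.6811
Stratum 2 (Smokers): n = 1992; a·d/n = 944·306/1992 = 145.0120; b·c/n = 446·296/1992 = 66.2731
OR_MH = (247.2809 + 145.0120) / (44.6811 + 66.2731) = 392.2929 / 110.9542 = 3.53563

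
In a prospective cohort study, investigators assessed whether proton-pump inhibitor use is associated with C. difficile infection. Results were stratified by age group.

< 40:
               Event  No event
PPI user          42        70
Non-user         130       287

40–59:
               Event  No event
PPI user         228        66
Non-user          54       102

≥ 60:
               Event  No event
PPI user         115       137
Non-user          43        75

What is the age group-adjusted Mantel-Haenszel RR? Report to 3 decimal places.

1.616

RR_MH = Σ(aᵢ·n₀ᵢ/nᵢ) / Σ(cᵢ·n₁ᵢ/nᵢ), with n₁ᵢ = aᵢ+bᵢ (exposed), n₀ᵢ = cᵢ+dᵢ (unexposed), nᵢ = n₁ᵢ+n₀ᵢ.
Stratum 1 (< 40): n₁ = 112, n₀ = 417, n = 529; a·n₀/n = 42·417/529 = 33.1078; c·n₁/n = 130·112/529 = 27.5236
Stratum 2 (40–59): n₁ = 294, n₀ = 156, n = 450; a·n₀/n = 228·156/450 = 79.0400; c·n₁/n = 54·294/450 = 35.2800
Stratum 3 (≥ 60): n₁ = 252, n₀ = 118, n = 370; a·n₀/n = 115·118/370 = 36.6757; c·n₁/n = 43·252/370 = 29.2865
RR_MH = (33.1078 + 79.0400 + 36.6757) / (27.5236 + 35.2800 + 29.2865) = 148.8234 / 92.0901 = 1.61606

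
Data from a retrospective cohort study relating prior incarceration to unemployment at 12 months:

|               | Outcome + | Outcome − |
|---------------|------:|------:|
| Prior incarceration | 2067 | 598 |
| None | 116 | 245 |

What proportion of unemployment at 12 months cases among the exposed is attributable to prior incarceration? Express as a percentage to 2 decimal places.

58.57

Cells: a = 2067, b = 598, c = 116, d = 245.
Risk in exposed = 2067/2665 = 0.77561; risk in unexposed = 116/361 = 0.32133.
RR = 0.77561/0.32133 = 2.41375
AR% = (RR − 1)/RR × 100 = (2.41375 − 1)/2.41375 × 100 = 58.5707%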